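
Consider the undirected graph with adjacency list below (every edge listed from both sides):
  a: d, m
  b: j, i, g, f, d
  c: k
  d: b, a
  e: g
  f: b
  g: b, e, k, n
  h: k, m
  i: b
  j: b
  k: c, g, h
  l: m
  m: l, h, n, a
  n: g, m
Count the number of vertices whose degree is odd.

8

Degrees: a:2, b:5, c:1, d:2, e:1, f:1, g:4, h:2, i:1, j:1, k:3, l:1, m:4, n:2
Odd-degree vertices: b, c, e, f, i, j, k, l.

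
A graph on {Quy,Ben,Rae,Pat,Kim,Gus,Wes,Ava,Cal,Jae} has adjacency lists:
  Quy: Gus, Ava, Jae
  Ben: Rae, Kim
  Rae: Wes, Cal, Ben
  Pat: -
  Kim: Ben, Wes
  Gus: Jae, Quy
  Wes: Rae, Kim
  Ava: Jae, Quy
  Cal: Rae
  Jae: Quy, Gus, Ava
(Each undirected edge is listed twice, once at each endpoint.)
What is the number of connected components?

Component: {Pat}
Component: {Quy, Gus, Ava, Jae}
Component: {Ben, Rae, Kim, Wes, Cal}

3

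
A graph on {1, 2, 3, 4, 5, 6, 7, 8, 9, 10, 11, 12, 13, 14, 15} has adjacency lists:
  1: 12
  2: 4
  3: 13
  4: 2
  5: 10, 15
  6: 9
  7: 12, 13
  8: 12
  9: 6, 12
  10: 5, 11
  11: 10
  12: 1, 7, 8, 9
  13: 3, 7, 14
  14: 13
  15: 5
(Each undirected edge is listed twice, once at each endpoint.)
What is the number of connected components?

Component: {2, 4}
Component: {5, 10, 11, 15}
Component: {1, 3, 6, 7, 8, 9, 12, 13, 14}

3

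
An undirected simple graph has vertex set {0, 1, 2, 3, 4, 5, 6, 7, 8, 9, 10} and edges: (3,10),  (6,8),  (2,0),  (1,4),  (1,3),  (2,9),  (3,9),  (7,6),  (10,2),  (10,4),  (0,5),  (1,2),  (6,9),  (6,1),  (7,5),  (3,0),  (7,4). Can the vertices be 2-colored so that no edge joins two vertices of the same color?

Yes

Color {2, 3, 4, 5, 6} black and {0, 1, 7, 8, 9, 10} white. No edge joins two same-colored vertices, so the graph is bipartite.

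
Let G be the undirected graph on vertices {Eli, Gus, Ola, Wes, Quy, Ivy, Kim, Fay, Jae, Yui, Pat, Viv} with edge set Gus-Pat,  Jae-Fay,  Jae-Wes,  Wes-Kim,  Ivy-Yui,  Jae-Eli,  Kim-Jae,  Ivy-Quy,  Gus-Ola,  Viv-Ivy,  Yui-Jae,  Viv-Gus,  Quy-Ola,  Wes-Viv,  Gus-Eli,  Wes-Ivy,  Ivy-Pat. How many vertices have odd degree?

4

Degrees: Eli:2, Gus:4, Ola:2, Wes:4, Quy:2, Ivy:5, Kim:2, Fay:1, Jae:5, Yui:2, Pat:2, Viv:3
Odd-degree vertices: Ivy, Fay, Jae, Viv.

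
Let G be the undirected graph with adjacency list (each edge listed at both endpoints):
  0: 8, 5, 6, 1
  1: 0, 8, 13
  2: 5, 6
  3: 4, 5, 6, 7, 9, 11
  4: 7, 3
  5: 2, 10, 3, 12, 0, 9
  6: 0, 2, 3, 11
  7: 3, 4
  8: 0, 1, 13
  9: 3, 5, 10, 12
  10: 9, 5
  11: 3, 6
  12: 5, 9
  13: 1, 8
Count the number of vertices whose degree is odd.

Degrees: 0:4, 1:3, 2:2, 3:6, 4:2, 5:6, 6:4, 7:2, 8:3, 9:4, 10:2, 11:2, 12:2, 13:2
Odd-degree vertices: 1, 8.

2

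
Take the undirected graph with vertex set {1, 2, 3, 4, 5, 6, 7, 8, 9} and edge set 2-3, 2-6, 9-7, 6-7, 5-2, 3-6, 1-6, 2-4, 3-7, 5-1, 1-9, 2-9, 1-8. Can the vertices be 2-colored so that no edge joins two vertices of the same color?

No

7-3-6-7 is an odd cycle (length 3), and a bipartite graph can contain only even cycles.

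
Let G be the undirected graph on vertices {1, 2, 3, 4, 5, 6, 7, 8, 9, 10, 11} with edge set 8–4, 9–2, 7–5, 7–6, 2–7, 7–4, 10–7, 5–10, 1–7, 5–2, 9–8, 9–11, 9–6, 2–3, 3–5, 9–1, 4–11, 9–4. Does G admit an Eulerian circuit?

Yes

Degrees: 1:2, 2:4, 3:2, 4:4, 5:4, 6:2, 7:6, 8:2, 9:6, 10:2, 11:2
Every vertex has even degree and the edges form a single connected piece, so an Eulerian circuit exists.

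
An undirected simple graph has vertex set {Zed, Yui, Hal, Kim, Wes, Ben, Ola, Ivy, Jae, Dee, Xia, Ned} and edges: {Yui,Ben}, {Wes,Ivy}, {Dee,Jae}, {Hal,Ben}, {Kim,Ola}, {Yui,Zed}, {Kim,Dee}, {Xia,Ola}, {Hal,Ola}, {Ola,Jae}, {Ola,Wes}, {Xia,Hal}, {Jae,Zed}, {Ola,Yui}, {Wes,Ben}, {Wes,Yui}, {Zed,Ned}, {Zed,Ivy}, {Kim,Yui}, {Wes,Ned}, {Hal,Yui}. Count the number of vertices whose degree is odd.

Degrees: Zed:4, Yui:6, Hal:4, Kim:3, Wes:5, Ben:3, Ola:6, Ivy:2, Jae:3, Dee:2, Xia:2, Ned:2
Odd-degree vertices: Kim, Wes, Ben, Jae.

4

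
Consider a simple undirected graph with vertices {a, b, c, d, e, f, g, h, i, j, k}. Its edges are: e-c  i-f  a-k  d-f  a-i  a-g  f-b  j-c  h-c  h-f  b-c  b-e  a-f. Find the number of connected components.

1

Component: {a, b, c, d, e, f, g, h, i, j, k}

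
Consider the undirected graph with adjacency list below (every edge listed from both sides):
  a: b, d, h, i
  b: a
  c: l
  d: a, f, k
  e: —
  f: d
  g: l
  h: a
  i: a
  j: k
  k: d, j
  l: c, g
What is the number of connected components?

3

Component: {e}
Component: {c, g, l}
Component: {a, b, d, f, h, i, j, k}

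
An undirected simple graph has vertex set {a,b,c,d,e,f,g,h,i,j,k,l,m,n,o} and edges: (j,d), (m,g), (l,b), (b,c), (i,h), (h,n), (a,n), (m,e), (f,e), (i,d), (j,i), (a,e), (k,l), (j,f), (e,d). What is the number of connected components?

Component: {o}
Component: {b, c, k, l}
Component: {a, d, e, f, g, h, i, j, m, n}

3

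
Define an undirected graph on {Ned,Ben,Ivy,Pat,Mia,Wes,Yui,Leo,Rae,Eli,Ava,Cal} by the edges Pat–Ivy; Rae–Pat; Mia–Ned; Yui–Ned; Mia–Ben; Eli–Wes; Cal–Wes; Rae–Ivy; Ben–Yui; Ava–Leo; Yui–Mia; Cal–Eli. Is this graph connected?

Component: {Leo, Ava}
Component: {Ivy, Pat, Rae}
Component: {Wes, Eli, Cal}
Component: {Ned, Ben, Mia, Yui}
There are 4 separate components, so the graph is not connected.

No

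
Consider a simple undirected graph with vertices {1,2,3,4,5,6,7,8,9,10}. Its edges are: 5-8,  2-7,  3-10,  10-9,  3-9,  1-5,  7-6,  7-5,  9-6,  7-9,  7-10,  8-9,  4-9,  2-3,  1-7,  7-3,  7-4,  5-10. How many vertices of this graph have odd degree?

Degrees: 1:2, 2:2, 3:4, 4:2, 5:4, 6:2, 7:8, 8:2, 9:6, 10:4
Odd-degree vertices: none.

0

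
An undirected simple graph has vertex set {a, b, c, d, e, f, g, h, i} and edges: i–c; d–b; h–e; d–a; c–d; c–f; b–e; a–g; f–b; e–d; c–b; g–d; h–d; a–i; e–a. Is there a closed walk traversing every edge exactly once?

Yes

Degrees: a:4, b:4, c:4, d:6, e:4, f:2, g:2, h:2, i:2
Every vertex has even degree and the edges form a single connected piece, so an Eulerian circuit exists.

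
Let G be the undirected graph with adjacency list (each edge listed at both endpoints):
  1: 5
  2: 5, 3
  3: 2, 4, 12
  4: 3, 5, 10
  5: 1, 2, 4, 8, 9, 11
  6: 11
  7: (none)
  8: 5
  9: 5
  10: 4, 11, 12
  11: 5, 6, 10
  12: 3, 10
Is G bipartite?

Partition the vertices as {3, 5, 6, 7, 10} vs {1, 2, 4, 8, 9, 11, 12}. Each listed edge has one endpoint in each part, so the graph is bipartite.

Yes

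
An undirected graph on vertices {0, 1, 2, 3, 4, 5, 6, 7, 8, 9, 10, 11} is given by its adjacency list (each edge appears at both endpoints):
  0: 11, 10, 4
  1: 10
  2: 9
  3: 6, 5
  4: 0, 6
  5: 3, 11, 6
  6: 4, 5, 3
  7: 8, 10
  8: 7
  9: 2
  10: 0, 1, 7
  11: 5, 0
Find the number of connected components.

2

Component: {2, 9}
Component: {0, 1, 3, 4, 5, 6, 7, 8, 10, 11}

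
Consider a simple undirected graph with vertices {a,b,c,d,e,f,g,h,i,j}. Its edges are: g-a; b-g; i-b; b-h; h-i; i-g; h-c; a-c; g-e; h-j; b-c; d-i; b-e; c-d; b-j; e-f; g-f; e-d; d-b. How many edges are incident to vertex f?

Neighbors of f: e, g.

2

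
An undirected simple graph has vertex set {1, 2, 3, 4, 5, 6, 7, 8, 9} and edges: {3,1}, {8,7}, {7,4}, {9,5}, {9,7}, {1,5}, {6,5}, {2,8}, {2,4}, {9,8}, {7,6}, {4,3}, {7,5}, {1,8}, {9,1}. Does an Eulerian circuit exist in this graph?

No

Degrees: 1:4, 2:2, 3:2, 4:3, 5:4, 6:2, 7:5, 8:4, 9:4
Vertices with odd degree: 4, 7. An Eulerian circuit requires all degrees even.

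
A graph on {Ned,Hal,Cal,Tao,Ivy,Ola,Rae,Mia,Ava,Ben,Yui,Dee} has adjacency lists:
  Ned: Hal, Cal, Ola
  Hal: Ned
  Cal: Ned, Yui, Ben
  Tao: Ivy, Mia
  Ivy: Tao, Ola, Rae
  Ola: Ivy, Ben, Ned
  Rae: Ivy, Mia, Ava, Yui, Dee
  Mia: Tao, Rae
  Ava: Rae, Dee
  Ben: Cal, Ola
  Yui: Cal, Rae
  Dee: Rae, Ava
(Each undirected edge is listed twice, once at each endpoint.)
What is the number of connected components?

1

Component: {Ned, Hal, Cal, Tao, Ivy, Ola, Rae, Mia, Ava, Ben, Yui, Dee}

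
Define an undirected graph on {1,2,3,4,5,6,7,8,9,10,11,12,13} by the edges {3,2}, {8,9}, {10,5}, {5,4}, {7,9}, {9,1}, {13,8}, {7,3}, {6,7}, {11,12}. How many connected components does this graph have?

3

Component: {11, 12}
Component: {4, 5, 10}
Component: {1, 2, 3, 6, 7, 8, 9, 13}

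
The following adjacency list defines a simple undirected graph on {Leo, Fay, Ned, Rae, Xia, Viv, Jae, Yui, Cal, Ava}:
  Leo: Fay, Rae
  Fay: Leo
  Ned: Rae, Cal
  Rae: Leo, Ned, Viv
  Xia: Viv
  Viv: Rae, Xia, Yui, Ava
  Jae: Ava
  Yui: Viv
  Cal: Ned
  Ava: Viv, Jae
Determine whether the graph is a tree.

|V| = 10, |E| = 9.
Connected and |E| = |V| - 1, which characterizes a tree.

Yes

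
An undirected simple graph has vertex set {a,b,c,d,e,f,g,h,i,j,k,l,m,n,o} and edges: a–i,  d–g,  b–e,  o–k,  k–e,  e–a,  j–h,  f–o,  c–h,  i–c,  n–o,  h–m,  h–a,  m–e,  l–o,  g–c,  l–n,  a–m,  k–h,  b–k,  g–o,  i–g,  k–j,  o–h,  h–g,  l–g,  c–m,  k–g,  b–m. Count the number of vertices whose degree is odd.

Degrees: a:4, b:3, c:4, d:1, e:4, f:1, g:7, h:7, i:3, j:2, k:6, l:3, m:5, n:2, o:6
Odd-degree vertices: b, d, f, g, h, i, l, m.

8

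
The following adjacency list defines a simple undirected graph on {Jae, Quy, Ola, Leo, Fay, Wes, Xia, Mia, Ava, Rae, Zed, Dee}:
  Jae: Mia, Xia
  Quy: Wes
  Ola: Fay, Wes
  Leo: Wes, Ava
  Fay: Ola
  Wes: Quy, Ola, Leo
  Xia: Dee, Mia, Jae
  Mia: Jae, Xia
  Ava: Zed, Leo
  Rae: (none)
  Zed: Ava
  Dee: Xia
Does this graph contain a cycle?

The graph has 12 vertices, 10 edges, and 3 connected components.
One cycle is Jae-Xia-Mia-Jae.

Yes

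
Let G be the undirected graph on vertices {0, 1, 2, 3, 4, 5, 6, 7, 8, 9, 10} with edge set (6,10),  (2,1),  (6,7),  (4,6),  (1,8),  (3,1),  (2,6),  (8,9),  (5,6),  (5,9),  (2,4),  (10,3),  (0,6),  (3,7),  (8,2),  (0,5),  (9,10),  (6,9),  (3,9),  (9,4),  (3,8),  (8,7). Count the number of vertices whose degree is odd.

8

Degrees: 0:2, 1:3, 2:4, 3:5, 4:3, 5:3, 6:7, 7:3, 8:5, 9:6, 10:3
Odd-degree vertices: 1, 3, 4, 5, 6, 7, 8, 10.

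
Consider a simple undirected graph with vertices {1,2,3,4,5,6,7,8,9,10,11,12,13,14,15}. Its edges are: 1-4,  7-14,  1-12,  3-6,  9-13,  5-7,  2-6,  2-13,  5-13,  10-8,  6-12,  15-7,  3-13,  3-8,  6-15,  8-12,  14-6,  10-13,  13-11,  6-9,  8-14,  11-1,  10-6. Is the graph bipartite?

A valid 2-coloring puts {2, 3, 4, 5, 9, 10, 11, 12, 14, 15} on one side and {1, 6, 7, 8, 13} on the other; every edge crosses between the two sides.

Yes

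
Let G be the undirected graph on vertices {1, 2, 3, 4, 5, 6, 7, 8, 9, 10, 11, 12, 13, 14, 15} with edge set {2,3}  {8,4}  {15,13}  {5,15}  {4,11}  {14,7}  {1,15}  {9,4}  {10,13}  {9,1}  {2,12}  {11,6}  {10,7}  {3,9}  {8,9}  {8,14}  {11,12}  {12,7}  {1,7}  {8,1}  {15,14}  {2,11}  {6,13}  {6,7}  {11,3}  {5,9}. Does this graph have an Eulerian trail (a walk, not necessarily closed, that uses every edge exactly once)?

No

Degrees: 1:4, 2:3, 3:3, 4:3, 5:2, 6:3, 7:5, 8:4, 9:5, 10:2, 11:5, 12:3, 13:3, 14:3, 15:4
Odd-degree vertices: 2, 3, 4, 6, 7, 9, 11, 12, 13, 14 (10 total).
With 10 odd-degree vertices (more than two), no single trail can use every edge.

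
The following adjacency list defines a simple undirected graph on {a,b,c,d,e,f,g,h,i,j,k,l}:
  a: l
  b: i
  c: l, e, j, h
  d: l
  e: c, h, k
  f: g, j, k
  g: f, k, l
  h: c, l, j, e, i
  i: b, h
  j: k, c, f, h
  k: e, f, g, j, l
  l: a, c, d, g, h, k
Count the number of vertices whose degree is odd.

8

Degrees: a:1, b:1, c:4, d:1, e:3, f:3, g:3, h:5, i:2, j:4, k:5, l:6
Odd-degree vertices: a, b, d, e, f, g, h, k.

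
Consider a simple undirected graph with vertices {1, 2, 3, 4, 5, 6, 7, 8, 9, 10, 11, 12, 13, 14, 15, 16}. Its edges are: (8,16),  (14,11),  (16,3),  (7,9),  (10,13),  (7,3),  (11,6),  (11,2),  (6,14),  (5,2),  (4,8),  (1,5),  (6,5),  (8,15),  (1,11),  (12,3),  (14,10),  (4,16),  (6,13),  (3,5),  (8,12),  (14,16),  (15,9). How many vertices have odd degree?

0

Degrees: 1:2, 2:2, 3:4, 4:2, 5:4, 6:4, 7:2, 8:4, 9:2, 10:2, 11:4, 12:2, 13:2, 14:4, 15:2, 16:4
Odd-degree vertices: none.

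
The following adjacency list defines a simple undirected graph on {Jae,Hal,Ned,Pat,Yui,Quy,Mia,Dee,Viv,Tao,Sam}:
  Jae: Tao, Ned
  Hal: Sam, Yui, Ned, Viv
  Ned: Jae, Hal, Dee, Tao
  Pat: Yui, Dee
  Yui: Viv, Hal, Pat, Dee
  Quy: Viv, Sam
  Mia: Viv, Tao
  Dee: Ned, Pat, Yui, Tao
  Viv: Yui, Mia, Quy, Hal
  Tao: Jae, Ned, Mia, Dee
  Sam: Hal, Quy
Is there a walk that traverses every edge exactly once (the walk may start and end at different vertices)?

Yes

Degrees: Jae:2, Hal:4, Ned:4, Pat:2, Yui:4, Quy:2, Mia:2, Dee:4, Viv:4, Tao:4, Sam:2
Odd-degree vertices: none (0 total).
With 0 odd-degree vertices and all edges in one connected piece, an Eulerian trail exists.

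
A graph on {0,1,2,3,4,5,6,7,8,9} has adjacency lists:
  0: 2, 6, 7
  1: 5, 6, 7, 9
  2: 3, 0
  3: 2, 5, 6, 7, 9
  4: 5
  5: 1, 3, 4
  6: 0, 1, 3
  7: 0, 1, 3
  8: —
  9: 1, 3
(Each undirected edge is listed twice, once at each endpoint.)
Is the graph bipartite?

Partition the vertices as {2, 5, 6, 7, 8, 9} vs {0, 1, 3, 4}. Each listed edge has one endpoint in each part, so the graph is bipartite.

Yes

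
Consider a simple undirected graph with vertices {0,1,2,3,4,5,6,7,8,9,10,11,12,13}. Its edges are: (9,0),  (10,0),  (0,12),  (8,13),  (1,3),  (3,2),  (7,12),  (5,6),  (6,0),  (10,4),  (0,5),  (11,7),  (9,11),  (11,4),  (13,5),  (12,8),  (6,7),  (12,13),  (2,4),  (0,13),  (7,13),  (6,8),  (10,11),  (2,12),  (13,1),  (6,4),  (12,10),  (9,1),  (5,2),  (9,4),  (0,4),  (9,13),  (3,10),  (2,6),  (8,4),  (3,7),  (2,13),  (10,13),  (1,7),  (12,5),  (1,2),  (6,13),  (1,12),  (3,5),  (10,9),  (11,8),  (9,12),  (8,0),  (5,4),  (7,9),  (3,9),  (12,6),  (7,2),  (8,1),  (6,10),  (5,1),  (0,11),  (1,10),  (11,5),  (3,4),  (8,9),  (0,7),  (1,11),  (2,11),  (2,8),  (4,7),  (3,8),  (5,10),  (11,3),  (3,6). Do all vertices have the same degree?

Yes

Degrees: 0:10, 1:10, 2:10, 3:10, 4:10, 5:10, 6:10, 7:10, 8:10, 9:10, 10:10, 11:10, 12:10, 13:10
Every vertex has degree 10, so the graph is 10-regular.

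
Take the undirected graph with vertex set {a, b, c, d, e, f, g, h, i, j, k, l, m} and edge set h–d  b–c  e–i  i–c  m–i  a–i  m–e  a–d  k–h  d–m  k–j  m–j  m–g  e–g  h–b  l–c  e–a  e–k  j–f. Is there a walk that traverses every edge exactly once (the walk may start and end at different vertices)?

Degrees: a:3, b:2, c:3, d:3, e:5, f:1, g:2, h:3, i:4, j:3, k:3, l:1, m:5
Odd-degree vertices: a, c, d, e, f, h, j, k, l, m (10 total).
An Eulerian trail requires 0 or 2 odd-degree vertices; here there are 10.

No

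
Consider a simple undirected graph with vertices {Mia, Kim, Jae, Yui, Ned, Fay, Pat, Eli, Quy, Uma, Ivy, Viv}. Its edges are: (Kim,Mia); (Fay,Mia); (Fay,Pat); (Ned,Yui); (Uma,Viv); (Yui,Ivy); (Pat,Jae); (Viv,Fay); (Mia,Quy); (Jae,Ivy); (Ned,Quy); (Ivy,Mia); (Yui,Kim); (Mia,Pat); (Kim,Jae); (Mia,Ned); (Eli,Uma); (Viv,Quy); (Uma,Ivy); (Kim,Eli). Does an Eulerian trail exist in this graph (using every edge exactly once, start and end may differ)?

Degrees: Mia:6, Kim:4, Jae:3, Yui:3, Ned:3, Fay:3, Pat:3, Eli:2, Quy:3, Uma:3, Ivy:4, Viv:3
Odd-degree vertices: Jae, Yui, Ned, Fay, Pat, Quy, Uma, Viv (8 total).
An Eulerian trail requires 0 or 2 odd-degree vertices; here there are 8.

No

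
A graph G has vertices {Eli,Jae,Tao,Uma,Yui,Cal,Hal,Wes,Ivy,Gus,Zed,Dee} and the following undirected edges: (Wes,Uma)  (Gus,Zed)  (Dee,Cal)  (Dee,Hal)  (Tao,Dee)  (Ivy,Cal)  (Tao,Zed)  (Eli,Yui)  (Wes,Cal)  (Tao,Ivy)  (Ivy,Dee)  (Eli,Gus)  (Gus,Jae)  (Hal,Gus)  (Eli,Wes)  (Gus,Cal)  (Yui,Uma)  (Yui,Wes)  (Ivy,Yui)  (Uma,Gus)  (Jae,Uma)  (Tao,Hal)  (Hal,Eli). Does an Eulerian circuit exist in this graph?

Yes

Degrees: Eli:4, Jae:2, Tao:4, Uma:4, Yui:4, Cal:4, Hal:4, Wes:4, Ivy:4, Gus:6, Zed:2, Dee:4
All degrees are even and the non-isolated vertices are connected — an Eulerian circuit exists.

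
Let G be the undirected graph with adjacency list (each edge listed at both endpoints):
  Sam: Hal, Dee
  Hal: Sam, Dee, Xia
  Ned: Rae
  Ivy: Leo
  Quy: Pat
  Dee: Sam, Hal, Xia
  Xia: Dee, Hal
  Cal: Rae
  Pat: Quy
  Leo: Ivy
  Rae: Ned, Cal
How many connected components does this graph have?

4

Component: {Ivy, Leo}
Component: {Quy, Pat}
Component: {Ned, Cal, Rae}
Component: {Sam, Hal, Dee, Xia}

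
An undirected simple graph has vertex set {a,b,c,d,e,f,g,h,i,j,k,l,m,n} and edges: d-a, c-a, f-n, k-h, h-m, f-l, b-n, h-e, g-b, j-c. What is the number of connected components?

Component: {i}
Component: {a, c, d, j}
Component: {e, h, k, m}
Component: {b, f, g, l, n}

4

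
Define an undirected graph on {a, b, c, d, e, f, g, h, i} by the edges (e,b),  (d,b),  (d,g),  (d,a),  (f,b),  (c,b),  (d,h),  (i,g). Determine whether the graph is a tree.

Yes

|V| = 9, |E| = 8.
Connected and |E| = |V| - 1, which characterizes a tree.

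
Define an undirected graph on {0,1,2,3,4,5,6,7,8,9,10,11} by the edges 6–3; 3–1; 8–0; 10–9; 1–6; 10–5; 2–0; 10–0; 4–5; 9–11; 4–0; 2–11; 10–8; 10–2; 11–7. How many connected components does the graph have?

2

Component: {1, 3, 6}
Component: {0, 2, 4, 5, 7, 8, 9, 10, 11}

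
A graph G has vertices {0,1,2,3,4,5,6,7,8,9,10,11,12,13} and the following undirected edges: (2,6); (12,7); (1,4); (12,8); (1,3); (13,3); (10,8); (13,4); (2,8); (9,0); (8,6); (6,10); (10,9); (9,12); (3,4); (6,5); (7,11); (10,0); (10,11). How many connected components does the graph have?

2

Component: {1, 3, 4, 13}
Component: {0, 2, 5, 6, 7, 8, 9, 10, 11, 12}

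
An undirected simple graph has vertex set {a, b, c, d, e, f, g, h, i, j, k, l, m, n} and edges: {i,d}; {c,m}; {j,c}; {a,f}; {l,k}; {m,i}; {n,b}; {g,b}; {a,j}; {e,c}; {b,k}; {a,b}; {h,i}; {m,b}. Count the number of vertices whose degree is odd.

Degrees: a:3, b:5, c:3, d:1, e:1, f:1, g:1, h:1, i:3, j:2, k:2, l:1, m:3, n:1
Odd-degree vertices: a, b, c, d, e, f, g, h, i, l, m, n.

12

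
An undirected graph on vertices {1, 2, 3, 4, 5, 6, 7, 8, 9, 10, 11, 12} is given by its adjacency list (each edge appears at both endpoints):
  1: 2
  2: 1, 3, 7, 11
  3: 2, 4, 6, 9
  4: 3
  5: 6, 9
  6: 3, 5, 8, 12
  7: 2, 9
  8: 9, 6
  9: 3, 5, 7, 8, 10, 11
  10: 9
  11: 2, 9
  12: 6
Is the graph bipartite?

Yes

Color {2, 4, 6, 9} black and {1, 3, 5, 7, 8, 10, 11, 12} white. No edge joins two same-colored vertices, so the graph is bipartite.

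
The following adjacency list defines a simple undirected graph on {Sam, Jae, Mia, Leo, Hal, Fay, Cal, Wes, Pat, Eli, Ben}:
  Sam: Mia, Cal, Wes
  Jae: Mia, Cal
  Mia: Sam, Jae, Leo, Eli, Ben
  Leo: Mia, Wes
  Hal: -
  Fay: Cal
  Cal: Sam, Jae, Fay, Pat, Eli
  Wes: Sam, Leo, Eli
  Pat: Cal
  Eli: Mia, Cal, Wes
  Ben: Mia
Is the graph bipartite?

Yes

Color {Mia, Hal, Cal, Wes} black and {Sam, Jae, Leo, Fay, Pat, Eli, Ben} white. No edge joins two same-colored vertices, so the graph is bipartite.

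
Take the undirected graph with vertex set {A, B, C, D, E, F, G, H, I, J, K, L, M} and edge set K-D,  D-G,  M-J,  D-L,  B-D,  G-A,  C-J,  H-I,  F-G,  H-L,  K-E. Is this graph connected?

Component: {C, J, M}
Component: {A, B, D, E, F, G, H, I, K, L}
No edge joins these 2 groups, so the graph is disconnected.

No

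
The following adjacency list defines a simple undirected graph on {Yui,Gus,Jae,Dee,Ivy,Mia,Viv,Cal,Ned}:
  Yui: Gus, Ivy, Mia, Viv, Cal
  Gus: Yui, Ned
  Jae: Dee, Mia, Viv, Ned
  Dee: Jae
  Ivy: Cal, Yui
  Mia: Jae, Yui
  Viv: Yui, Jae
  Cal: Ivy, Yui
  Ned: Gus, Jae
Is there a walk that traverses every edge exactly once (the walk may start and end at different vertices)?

Degrees: Yui:5, Gus:2, Jae:4, Dee:1, Ivy:2, Mia:2, Viv:2, Cal:2, Ned:2
Odd-degree vertices: Yui, Dee (2 total).
With 2 odd-degree vertices and all edges in one connected piece, an Eulerian trail exists (from Yui to Dee).

Yes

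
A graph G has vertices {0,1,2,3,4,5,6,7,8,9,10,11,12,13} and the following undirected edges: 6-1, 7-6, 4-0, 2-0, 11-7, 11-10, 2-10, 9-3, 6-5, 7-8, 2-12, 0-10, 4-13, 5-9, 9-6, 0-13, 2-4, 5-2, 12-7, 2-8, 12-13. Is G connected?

A breadth-first search from 0 visits 0, 2, 4, 10, 13, 12, 8, 5, 11, 7, 6, 9, 1, 3 — all 14 vertices — so the graph is connected.

Yes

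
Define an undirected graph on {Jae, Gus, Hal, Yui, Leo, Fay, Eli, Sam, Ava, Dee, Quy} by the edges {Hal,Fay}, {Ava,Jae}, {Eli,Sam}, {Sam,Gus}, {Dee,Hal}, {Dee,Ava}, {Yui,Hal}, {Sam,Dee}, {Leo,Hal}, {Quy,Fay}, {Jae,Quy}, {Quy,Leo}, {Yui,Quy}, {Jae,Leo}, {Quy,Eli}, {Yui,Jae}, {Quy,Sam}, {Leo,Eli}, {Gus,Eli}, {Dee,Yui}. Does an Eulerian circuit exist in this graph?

Degrees: Jae:4, Gus:2, Hal:4, Yui:4, Leo:4, Fay:2, Eli:4, Sam:4, Ava:2, Dee:4, Quy:6
Every vertex has even degree and the edges form a single connected piece, so an Eulerian circuit exists.

Yes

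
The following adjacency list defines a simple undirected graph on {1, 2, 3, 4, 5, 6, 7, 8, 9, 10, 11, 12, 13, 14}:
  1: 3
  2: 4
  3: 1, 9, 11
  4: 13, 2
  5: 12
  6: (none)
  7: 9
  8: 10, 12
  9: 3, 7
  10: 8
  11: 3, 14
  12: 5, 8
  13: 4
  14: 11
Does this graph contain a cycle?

|V| = 14, |E| = 10, number of components = 4.
A forest on 14 vertices with 4 components has exactly 10 edges, which matches — so no cycle.

No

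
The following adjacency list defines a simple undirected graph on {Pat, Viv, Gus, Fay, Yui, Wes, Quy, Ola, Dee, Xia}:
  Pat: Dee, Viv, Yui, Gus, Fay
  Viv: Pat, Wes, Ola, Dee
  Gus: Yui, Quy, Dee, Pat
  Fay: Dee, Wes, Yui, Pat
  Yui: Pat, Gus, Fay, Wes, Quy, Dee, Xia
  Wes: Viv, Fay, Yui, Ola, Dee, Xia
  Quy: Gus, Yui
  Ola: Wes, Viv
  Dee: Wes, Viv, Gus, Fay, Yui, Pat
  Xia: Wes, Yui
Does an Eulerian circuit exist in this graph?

No

Degrees: Pat:5, Viv:4, Gus:4, Fay:4, Yui:7, Wes:6, Quy:2, Ola:2, Dee:6, Xia:2
Vertices with odd degree: Pat, Yui. An Eulerian circuit requires all degrees even.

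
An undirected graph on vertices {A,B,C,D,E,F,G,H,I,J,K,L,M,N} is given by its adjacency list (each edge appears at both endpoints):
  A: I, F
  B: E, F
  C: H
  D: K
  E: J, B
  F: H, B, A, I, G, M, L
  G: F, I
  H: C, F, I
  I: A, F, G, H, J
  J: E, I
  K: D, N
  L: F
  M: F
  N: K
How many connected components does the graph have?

Component: {D, K, N}
Component: {A, B, C, E, F, G, H, I, J, L, M}

2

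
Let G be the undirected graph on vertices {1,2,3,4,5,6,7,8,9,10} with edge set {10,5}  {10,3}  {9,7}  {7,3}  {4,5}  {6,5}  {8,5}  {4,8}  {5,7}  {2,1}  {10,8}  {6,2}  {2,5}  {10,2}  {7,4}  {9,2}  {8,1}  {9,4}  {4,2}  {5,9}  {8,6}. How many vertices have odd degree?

Degrees: 1:2, 2:6, 3:2, 4:5, 5:7, 6:3, 7:4, 8:5, 9:4, 10:4
Odd-degree vertices: 4, 5, 6, 8.

4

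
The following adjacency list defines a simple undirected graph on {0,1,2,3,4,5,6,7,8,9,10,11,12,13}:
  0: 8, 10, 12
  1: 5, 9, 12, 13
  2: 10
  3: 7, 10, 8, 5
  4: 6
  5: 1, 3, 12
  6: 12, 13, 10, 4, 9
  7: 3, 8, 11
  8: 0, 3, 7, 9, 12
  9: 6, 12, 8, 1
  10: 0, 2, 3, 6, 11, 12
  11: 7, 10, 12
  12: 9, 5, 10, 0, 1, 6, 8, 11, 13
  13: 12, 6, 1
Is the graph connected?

Yes

A breadth-first search from 0 visits 0, 10, 8, 12, 3, 11, 2, 6, 7, 9, 5, 13, 1, 4 — all 14 vertices — so the graph is connected.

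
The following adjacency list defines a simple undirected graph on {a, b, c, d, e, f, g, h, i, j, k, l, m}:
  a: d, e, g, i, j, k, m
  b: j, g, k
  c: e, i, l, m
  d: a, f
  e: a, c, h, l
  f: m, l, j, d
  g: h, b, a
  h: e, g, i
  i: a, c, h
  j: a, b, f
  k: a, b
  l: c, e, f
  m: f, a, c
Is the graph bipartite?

No

The cycle c-e-l-c has length 3, which is odd, so the graph is not bipartite.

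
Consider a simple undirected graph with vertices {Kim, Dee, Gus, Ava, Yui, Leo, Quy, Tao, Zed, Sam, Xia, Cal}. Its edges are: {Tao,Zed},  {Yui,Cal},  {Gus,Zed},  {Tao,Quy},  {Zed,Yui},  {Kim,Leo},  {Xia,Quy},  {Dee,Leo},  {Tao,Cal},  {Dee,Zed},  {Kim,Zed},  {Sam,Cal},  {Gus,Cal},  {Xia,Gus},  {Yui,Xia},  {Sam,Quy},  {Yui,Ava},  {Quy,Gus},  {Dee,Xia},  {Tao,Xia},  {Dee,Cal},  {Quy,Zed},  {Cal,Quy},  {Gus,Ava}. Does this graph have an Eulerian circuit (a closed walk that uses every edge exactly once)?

No

Degrees: Kim:2, Dee:4, Gus:5, Ava:2, Yui:4, Leo:2, Quy:6, Tao:4, Zed:6, Sam:2, Xia:5, Cal:6
Gus, Xia have odd degree; an Eulerian circuit needs every degree to be even, so none exists.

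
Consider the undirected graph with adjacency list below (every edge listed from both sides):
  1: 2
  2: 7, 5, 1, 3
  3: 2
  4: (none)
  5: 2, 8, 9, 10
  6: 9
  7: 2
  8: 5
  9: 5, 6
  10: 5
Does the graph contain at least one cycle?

No

The graph has 10 vertices, 8 edges, and 2 connected components.
Since 8 = 10 - 2, the graph is a forest and contains no cycle.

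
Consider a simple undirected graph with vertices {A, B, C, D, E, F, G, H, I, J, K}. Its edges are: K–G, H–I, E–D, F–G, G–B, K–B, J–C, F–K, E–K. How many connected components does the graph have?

4

Component: {A}
Component: {C, J}
Component: {H, I}
Component: {B, D, E, F, G, K}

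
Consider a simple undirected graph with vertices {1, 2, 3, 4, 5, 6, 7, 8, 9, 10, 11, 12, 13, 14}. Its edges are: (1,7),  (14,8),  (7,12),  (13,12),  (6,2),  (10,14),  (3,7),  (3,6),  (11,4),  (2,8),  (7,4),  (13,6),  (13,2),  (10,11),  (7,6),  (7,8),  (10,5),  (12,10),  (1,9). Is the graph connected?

A breadth-first search from 1 visits 1, 7, 9, 8, 6, 3, 4, 12, 14, 2, 13, 11, 10, 5 — all 14 vertices — so the graph is connected.

Yes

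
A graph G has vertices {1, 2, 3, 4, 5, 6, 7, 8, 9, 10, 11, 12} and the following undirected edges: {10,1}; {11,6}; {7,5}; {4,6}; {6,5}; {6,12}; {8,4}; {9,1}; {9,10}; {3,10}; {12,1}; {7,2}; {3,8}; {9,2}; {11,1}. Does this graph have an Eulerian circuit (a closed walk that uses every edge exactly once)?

Degrees: 1:4, 2:2, 3:2, 4:2, 5:2, 6:4, 7:2, 8:2, 9:3, 10:3, 11:2, 12:2
Vertices with odd degree: 9, 10. An Eulerian circuit requires all degrees even.

No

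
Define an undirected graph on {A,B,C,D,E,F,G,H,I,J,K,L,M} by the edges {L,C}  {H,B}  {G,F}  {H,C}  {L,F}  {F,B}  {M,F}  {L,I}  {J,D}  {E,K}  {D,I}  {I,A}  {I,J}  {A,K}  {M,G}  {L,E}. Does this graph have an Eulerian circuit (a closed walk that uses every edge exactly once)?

Yes

Degrees: A:2, B:2, C:2, D:2, E:2, F:4, G:2, H:2, I:4, J:2, K:2, L:4, M:2
Every vertex has even degree and the edges form a single connected piece, so an Eulerian circuit exists.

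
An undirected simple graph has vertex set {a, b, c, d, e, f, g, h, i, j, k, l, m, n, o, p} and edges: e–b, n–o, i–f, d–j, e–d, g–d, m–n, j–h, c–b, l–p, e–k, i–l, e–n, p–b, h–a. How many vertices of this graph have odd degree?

10

Degrees: a:1, b:3, c:1, d:3, e:4, f:1, g:1, h:2, i:2, j:2, k:1, l:2, m:1, n:3, o:1, p:2
Odd-degree vertices: a, b, c, d, f, g, k, m, n, o.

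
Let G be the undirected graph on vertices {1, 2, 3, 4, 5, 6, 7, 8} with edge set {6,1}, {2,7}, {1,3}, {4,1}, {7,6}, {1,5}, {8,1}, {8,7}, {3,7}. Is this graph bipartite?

Yes

Partition the vertices as {2, 3, 4, 5, 6, 8} vs {1, 7}. Each listed edge has one endpoint in each part, so the graph is bipartite.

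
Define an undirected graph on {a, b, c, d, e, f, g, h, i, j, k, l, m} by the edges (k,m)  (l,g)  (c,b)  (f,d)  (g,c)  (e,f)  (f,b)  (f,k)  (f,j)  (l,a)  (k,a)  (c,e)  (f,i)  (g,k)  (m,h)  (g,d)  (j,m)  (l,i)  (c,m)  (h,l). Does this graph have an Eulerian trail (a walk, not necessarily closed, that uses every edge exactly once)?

Yes

Degrees: a:2, b:2, c:4, d:2, e:2, f:6, g:4, h:2, i:2, j:2, k:4, l:4, m:4
Odd-degree vertices: none (0 total).
With 0 odd-degree vertices and all edges in one connected piece, an Eulerian trail exists.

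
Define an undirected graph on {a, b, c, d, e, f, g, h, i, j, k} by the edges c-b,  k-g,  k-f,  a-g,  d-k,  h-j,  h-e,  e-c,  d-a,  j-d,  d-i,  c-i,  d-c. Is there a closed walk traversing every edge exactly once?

Degrees: a:2, b:1, c:4, d:5, e:2, f:1, g:2, h:2, i:2, j:2, k:3
b, d, f, k have odd degree; an Eulerian circuit needs every degree to be even, so none exists.

No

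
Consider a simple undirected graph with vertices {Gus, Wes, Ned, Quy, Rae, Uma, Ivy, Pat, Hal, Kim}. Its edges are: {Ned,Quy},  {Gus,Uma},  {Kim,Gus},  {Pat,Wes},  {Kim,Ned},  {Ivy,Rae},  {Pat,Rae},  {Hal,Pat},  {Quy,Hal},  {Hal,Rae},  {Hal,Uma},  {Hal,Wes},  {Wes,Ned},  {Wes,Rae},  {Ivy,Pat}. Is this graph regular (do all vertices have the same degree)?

No

Degrees: Gus:2, Wes:4, Ned:3, Quy:2, Rae:4, Uma:2, Ivy:2, Pat:4, Hal:5, Kim:2
Vertex Gus has degree 2 while Hal has degree 5, so the graph is not regular.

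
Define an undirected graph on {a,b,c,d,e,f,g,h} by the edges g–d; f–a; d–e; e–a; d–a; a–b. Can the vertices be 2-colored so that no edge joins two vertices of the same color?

e-a-d-e is an odd cycle (length 3), and a bipartite graph can contain only even cycles.

No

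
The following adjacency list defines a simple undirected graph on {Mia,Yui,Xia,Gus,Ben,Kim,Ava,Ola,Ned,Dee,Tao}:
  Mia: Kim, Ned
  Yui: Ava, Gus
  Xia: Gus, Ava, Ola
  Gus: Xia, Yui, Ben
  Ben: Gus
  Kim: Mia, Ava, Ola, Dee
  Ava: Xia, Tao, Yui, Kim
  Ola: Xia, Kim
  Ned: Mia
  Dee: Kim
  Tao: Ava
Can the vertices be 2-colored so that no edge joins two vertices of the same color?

Yes

A valid 2-coloring puts {Yui, Xia, Ben, Kim, Ned, Tao} on one side and {Mia, Gus, Ava, Ola, Dee} on the other; every edge crosses between the two sides.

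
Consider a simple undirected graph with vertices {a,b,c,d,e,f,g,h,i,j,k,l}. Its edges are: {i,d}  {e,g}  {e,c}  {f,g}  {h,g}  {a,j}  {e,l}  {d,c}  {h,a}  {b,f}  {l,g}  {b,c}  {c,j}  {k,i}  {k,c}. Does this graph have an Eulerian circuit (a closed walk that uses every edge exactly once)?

Degrees: a:2, b:2, c:5, d:2, e:3, f:2, g:4, h:2, i:2, j:2, k:2, l:2
c, e have odd degree; an Eulerian circuit needs every degree to be even, so none exists.

No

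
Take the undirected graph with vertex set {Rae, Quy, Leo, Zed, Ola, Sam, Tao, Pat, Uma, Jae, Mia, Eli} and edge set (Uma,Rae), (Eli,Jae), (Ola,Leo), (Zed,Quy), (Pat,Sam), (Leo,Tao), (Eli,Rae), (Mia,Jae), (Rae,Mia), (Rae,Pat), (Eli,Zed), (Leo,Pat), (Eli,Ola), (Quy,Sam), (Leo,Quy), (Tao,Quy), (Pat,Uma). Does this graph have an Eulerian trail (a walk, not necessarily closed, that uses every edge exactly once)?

Degrees: Rae:4, Quy:4, Leo:4, Zed:2, Ola:2, Sam:2, Tao:2, Pat:4, Uma:2, Jae:2, Mia:2, Eli:4
Odd-degree vertices: none (0 total).
The non-isolated vertices are connected and exactly 0 have odd degree, so an Eulerian trail exists.

Yes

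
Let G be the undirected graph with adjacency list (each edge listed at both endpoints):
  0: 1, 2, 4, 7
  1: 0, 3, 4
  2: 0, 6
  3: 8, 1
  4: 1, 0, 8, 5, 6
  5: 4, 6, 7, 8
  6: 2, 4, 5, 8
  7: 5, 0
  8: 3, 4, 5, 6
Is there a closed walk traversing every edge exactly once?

Degrees: 0:4, 1:3, 2:2, 3:2, 4:5, 5:4, 6:4, 7:2, 8:4
1, 4 have odd degree; an Eulerian circuit needs every degree to be even, so none exists.

No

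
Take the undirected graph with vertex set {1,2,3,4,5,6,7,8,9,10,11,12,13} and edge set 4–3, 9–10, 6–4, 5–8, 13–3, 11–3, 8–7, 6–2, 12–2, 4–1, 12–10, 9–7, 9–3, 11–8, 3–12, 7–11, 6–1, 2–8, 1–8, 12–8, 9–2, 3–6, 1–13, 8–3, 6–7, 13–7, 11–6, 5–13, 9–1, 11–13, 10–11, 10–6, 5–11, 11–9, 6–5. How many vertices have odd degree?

Degrees: 1:5, 2:4, 3:7, 4:3, 5:4, 6:8, 7:5, 8:7, 9:6, 10:4, 11:8, 12:4, 13:5
Odd-degree vertices: 1, 3, 4, 7, 8, 13.

6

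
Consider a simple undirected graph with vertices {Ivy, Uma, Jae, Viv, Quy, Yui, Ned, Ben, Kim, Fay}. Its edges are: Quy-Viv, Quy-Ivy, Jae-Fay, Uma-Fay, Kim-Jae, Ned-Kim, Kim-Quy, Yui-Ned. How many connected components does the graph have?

2

Component: {Ben}
Component: {Ivy, Uma, Jae, Viv, Quy, Yui, Ned, Kim, Fay}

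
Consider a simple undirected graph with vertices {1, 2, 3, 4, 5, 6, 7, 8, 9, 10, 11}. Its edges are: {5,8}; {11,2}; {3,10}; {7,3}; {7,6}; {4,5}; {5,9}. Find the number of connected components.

4

Component: {1}
Component: {2, 11}
Component: {3, 6, 7, 10}
Component: {4, 5, 8, 9}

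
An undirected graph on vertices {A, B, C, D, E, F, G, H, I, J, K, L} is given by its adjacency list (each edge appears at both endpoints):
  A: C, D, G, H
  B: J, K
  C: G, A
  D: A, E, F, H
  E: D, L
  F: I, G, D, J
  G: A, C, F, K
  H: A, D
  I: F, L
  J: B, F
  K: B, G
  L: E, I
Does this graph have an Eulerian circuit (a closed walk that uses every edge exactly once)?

Yes

Degrees: A:4, B:2, C:2, D:4, E:2, F:4, G:4, H:2, I:2, J:2, K:2, L:2
Every vertex has even degree and the edges form a single connected piece, so an Eulerian circuit exists.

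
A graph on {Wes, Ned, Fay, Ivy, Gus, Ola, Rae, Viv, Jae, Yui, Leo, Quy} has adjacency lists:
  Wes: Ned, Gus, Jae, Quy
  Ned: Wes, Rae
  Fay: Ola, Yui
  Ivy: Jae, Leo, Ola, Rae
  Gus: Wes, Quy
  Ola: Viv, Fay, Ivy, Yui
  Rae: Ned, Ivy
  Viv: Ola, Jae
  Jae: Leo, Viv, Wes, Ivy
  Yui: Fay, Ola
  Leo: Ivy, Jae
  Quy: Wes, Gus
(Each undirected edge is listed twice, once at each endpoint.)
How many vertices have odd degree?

0

Degrees: Wes:4, Ned:2, Fay:2, Ivy:4, Gus:2, Ola:4, Rae:2, Viv:2, Jae:4, Yui:2, Leo:2, Quy:2
Odd-degree vertices: none.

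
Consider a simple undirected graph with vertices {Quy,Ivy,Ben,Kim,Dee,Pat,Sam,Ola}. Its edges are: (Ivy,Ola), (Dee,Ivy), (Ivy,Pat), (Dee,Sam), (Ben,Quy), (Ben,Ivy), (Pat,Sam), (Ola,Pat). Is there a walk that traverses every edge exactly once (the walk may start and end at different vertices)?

Degrees: Quy:1, Ivy:4, Ben:2, Kim:0, Dee:2, Pat:3, Sam:2, Ola:2
Odd-degree vertices: Quy, Pat (2 total).
The non-isolated vertices are connected and exactly 2 have odd degree, so an Eulerian trail exists (from Quy to Pat).

Yes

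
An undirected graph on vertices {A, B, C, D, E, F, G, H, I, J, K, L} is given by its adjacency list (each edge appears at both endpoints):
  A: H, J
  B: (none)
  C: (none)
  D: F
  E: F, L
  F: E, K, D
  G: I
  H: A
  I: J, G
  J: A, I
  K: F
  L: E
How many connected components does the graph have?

Component: {B}
Component: {C}
Component: {A, G, H, I, J}
Component: {D, E, F, K, L}

4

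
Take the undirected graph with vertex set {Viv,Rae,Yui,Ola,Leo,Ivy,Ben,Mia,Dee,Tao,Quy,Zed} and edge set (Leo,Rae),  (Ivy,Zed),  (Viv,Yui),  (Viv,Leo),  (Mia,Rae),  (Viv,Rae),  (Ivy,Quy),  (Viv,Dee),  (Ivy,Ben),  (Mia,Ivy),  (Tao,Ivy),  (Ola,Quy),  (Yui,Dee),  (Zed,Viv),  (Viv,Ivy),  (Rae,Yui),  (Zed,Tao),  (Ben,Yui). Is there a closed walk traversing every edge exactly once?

Degrees: Viv:6, Rae:4, Yui:4, Ola:1, Leo:2, Ivy:6, Ben:2, Mia:2, Dee:2, Tao:2, Quy:2, Zed:3
Vertices with odd degree: Ola, Zed. An Eulerian circuit requires all degrees even.

No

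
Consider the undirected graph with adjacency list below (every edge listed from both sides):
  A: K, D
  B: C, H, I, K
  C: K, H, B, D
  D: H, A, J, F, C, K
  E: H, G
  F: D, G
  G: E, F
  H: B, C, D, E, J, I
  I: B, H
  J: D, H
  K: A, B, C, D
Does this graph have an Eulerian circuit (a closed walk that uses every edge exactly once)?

Degrees: A:2, B:4, C:4, D:6, E:2, F:2, G:2, H:6, I:2, J:2, K:4
Every vertex has even degree and the edges form a single connected piece, so an Eulerian circuit exists.

Yes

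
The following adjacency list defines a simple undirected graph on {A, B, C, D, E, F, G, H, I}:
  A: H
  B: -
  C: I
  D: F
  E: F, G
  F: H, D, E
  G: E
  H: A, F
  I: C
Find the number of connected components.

3

Component: {B}
Component: {C, I}
Component: {A, D, E, F, G, H}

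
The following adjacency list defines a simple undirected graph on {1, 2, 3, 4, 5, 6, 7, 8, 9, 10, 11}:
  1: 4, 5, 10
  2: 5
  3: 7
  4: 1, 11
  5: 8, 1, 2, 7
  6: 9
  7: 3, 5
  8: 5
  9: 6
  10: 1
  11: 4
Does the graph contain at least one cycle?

No

|V| = 11, |E| = 9, number of components = 2.
A forest on 11 vertices with 2 components has exactly 9 edges, which matches — so no cycle.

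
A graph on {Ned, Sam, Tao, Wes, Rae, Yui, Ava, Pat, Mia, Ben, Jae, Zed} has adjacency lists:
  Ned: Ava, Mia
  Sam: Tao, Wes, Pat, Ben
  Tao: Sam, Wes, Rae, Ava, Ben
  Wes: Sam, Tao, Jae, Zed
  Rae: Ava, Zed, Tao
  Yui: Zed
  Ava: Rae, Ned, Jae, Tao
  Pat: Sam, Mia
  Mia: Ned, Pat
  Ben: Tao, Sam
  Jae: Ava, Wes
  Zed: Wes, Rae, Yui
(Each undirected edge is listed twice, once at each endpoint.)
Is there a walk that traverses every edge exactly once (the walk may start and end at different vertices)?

Degrees: Ned:2, Sam:4, Tao:5, Wes:4, Rae:3, Yui:1, Ava:4, Pat:2, Mia:2, Ben:2, Jae:2, Zed:3
Odd-degree vertices: Tao, Rae, Yui, Zed (4 total).
With 4 odd-degree vertices (more than two), no single trail can use every edge.

No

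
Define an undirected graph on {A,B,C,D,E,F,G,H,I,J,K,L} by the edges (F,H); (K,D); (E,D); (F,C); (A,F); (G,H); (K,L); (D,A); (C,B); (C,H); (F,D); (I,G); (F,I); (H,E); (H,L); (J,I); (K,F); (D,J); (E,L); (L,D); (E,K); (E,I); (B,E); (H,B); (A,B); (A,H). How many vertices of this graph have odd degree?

2

Degrees: A:4, B:4, C:3, D:6, E:6, F:6, G:2, H:7, I:4, J:2, K:4, L:4
Odd-degree vertices: C, H.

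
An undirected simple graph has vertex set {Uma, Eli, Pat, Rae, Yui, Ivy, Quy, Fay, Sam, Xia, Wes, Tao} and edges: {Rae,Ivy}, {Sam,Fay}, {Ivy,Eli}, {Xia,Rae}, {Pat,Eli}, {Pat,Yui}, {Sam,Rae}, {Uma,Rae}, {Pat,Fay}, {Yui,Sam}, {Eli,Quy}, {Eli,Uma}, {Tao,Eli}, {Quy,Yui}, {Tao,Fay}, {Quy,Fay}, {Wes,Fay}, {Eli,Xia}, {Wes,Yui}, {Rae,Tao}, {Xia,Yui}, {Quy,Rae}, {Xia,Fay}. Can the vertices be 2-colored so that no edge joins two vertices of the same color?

A valid 2-coloring puts {Eli, Rae, Yui, Fay} on one side and {Uma, Pat, Ivy, Quy, Sam, Xia, Wes, Tao} on the other; every edge crosses between the two sides.

Yes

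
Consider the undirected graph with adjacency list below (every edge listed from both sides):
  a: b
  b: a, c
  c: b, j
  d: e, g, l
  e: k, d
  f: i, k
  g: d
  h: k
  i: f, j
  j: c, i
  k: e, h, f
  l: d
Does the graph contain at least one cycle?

No

The graph has 12 vertices, 11 edges, and 1 connected component.
A forest on 12 vertices with 1 component has exactly 11 edges, which matches — so no cycle.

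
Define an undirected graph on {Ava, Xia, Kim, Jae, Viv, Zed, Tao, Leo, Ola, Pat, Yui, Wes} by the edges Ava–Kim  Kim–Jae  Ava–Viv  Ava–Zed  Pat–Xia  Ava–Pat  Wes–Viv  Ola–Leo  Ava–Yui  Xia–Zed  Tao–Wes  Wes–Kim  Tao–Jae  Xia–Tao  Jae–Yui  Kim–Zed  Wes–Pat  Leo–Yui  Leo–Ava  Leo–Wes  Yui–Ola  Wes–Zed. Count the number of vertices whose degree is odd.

4

Degrees: Ava:6, Xia:3, Kim:4, Jae:3, Viv:2, Zed:4, Tao:3, Leo:4, Ola:2, Pat:3, Yui:4, Wes:6
Odd-degree vertices: Xia, Jae, Tao, Pat.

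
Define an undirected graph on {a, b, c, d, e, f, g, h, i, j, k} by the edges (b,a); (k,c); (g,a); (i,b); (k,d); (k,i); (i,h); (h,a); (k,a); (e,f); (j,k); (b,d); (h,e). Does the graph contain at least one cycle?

Yes

|V| = 11, |E| = 13, number of components = 1.
One cycle is a-h-i-b-a.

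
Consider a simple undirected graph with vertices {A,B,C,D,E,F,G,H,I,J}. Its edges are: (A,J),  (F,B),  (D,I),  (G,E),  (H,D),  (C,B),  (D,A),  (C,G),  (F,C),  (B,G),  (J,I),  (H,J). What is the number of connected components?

2

Component: {A, D, H, I, J}
Component: {B, C, E, F, G}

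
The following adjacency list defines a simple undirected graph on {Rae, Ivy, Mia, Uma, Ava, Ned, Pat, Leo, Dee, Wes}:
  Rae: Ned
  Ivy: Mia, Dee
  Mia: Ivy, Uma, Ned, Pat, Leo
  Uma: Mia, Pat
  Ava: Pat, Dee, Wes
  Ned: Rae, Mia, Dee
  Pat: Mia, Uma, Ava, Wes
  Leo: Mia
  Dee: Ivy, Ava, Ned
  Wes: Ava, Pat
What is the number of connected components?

Component: {Rae, Ivy, Mia, Uma, Ava, Ned, Pat, Leo, Dee, Wes}

1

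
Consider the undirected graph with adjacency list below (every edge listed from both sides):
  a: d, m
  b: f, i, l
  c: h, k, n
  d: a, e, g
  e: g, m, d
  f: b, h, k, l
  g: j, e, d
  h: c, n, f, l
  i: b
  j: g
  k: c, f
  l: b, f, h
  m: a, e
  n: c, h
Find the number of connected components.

2

Component: {a, d, e, g, j, m}
Component: {b, c, f, h, i, k, l, n}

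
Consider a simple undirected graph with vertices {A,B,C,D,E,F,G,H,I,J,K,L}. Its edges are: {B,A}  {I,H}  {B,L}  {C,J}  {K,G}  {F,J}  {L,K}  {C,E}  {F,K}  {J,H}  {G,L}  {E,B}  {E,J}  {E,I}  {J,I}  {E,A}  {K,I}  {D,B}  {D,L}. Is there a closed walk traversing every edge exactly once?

No

Degrees: A:2, B:4, C:2, D:2, E:5, F:2, G:2, H:2, I:4, J:5, K:4, L:4
E, J have odd degree; an Eulerian circuit needs every degree to be even, so none exists.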